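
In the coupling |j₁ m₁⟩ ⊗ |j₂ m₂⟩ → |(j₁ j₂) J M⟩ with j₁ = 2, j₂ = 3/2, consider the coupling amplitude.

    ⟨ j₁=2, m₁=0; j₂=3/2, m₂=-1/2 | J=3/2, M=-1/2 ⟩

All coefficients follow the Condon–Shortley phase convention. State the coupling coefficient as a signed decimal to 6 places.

j₁+j₂−J=2  J+j₁−j₂=2  J−j₁+j₂=1  j₁+j₂+J+1=6
(j₁±m₁, j₂±m₂, J±M) = (2,2,1,2,1,2)
P² = 16/45
sum k=0..1:
  [0] +1/4 = 1/4
  [1] −1/1 = -1
S = -3/4
C² = P²·S² = 1/5 ; C = -0.447214

−√(1/5) = -0.447214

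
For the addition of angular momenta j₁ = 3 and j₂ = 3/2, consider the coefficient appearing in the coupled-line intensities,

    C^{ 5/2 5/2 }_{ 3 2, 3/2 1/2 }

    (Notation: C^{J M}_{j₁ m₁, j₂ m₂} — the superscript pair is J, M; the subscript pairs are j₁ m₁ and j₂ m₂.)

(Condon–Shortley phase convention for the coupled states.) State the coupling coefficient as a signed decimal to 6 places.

-0.597614

√[6·2!4!1!/8! · 5!1!2!1!5!0!] = √(1440/7)
  +(−1)^1/∏(1,1,0,1,4,0)! = -1/24  (running -1/24)
⟨..|..⟩ = √(1440/7)·(-1/24) = -0.597614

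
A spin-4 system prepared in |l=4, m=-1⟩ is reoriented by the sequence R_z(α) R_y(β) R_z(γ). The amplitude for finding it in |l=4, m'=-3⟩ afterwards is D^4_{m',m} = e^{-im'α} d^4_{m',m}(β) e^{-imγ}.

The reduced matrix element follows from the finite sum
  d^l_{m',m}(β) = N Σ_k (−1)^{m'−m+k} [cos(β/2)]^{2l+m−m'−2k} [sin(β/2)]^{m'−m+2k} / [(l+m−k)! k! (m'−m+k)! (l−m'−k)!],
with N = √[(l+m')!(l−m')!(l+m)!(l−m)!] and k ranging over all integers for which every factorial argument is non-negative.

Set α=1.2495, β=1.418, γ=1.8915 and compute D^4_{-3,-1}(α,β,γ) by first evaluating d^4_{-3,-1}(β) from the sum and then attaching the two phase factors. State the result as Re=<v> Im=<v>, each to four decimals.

First d^4_{-3,-1}(β=1.4180), then the phase factors e^{-i(-3)α} and e^{-i(-1)γ}:
c=cos(1.418000/2)=0.759013, s=sin(1.418000/2)=0.651075; N=√[1·5040·6·120]=1904.940944
The bounds max(0,m−m')=2 and min(l+m,l−m')=3 give 2 terms
  k=2: (−1)^0·1904.9409/(240)·0.7590^6·0.6511^2 = +0.643323
  k=3: (−1)^1·1904.9409/(144)·0.7590^4·0.6511^4 = -0.788934
d^4_{-3,-1}(1.4180) = +0.643323 -0.788934 = -0.145612
Phases: e^{-i·(-3)·1.2495}=-0.821416-0.570330i, e^{-i·(-1)·1.8915}=-0.315234+0.949014i ⇒ D=-0.116517+0.087330i

Re=-0.1165 Im=0.0873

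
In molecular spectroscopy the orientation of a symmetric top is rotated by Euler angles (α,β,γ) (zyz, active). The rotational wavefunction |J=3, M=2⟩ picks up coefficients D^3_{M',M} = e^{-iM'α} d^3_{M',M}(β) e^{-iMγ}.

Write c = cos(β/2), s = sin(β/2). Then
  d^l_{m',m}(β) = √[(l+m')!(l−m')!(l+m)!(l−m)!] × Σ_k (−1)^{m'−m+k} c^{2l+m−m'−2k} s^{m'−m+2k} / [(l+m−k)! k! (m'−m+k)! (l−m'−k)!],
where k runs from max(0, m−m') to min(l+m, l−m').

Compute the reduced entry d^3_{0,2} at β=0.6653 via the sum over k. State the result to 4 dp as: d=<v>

d=0.4105

d^3_{0,2}(β=0.6653) via the finite sum:
Half-angle: c=0.945180, s=0.326549. N=√(6·6·120·1)=65.726707
The bounds max(0,m−m')=2 and min(l+m,l−m')=3 give 2 terms
  k=2: (−1)^0·65.7267/(12)·0.9452^4·0.3265^2 = +0.466139
  k=3: (−1)^1·65.7267/(12)·0.9452^2·0.3265^4 = -0.055639
d^3_{0,2}(0.6653) = +0.466139 -0.055639 = +0.410500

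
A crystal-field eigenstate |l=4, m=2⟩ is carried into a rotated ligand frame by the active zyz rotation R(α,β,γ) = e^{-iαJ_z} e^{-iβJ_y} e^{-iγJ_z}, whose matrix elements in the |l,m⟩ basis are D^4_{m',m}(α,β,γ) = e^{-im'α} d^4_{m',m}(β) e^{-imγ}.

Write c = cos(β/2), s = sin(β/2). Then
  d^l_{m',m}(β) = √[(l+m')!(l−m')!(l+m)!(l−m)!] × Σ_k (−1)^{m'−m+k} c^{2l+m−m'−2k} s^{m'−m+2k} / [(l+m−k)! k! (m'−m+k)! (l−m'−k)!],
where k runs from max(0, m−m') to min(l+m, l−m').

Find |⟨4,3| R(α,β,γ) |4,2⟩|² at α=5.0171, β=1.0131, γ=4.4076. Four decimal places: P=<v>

D^4_{3,2}(5.0171,1.0131,4.4076) = e^{-i·3·5.0171}·d^4_{3,2}(1.0131)·e^{-i·2·4.4076}. Compute d first:
With c≡cos(β/2)=0.874424 and s≡sin(β/2)=0.485163, N=[5040·1·720·2]^{1/2}=2693.993318
k: max(0,(2)−(3))=0 … min(4+(2),4−(3))=1
  k=0: (−1)^1·2693.9933/(720)·0.8744^7·0.4852^1 = -0.709586
  k=1: (−1)^2·2693.9933/(240)·0.8744^5·0.4852^3 = +0.655328
d^4_{3,2}(1.0131) = -0.709586 +0.655328 = -0.054258
|D^4_{3,2}|² = |d^4_{3,2}(β)|² = (-0.054258)² = 0.002944 (the z-rotation phases have unit modulus)

P=0.0029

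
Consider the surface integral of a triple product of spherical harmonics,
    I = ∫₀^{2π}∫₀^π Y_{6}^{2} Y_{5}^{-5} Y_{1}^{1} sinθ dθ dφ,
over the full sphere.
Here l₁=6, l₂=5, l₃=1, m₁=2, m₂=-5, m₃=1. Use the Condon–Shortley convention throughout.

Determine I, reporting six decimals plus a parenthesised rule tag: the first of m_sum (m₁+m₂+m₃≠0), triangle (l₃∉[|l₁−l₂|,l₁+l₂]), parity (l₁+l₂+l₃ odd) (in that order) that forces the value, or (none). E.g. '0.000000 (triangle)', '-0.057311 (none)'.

m-sum = 2 − 5 + 1 = -2 ≠ 0 ⇒ I = 0

0.000000 (m_sum)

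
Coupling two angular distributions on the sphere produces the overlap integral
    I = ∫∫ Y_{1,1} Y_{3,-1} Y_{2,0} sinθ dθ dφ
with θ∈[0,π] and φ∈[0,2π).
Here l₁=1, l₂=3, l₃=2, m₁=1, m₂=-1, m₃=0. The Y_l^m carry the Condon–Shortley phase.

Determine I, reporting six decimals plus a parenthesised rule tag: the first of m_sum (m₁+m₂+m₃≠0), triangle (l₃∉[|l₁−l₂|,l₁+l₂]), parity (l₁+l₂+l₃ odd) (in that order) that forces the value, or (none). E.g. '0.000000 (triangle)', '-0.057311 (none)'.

-0.202301 (none)

Rules hold: Σm=0, L=6 even, 2≤2≤4.
N = 3·7·5 = 105
Δ = 2!·0!·4!/7! = 1/105
Racah Σ t=1..1: t=1:−1/4 = -1/4
⇒ 3j(1 3 2; 0 0 0)² = 3/35, sgn -1
Racah Σ t=0..0: t=0:+1/8 = 1/8
⇒ 3j(1 3 2; 1 -1 0)² = 2/35, sgn +1
4πI² = N·(3j₀)²·(3jₘ)² = 18/35
I = -1·√(0.514286/4π) = -0.20230066
No selection rule forces the value: the integral is nonzero (none).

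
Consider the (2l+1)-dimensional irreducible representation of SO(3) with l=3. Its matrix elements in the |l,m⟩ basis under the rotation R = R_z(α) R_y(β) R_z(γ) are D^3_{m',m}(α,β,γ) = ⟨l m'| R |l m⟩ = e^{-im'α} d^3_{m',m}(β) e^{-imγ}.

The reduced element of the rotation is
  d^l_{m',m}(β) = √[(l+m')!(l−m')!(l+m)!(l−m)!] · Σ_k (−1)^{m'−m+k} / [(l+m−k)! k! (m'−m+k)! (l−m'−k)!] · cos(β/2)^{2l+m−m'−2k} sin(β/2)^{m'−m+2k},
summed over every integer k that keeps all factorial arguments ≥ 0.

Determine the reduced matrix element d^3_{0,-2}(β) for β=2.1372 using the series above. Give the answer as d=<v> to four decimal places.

d=-0.5232

d^3_{0,-2}(β=2.1372) via the finite sum:
c=cos(2.137200/2)=0.481352, s=sin(2.137200/2)=0.876527; N=√[6·6·1·120]=65.726707
Admissible k: 0..1 (factorial args all ≥0)
  k=0: (−1)^2·65.7267/(12)·0.4814^4·0.8765^2 = +0.225914
  k=1: (−1)^3·65.7267/(12)·0.4814^2·0.8765^4 = -0.749114
d^3_{0,-2}(2.1372) = +0.225914 -0.749114 = -0.523201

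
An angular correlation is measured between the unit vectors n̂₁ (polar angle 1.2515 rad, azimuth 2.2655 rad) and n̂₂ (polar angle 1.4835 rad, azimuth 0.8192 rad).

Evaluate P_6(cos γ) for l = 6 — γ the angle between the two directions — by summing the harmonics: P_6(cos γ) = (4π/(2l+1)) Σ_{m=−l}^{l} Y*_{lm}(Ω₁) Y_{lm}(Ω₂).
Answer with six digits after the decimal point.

Addition theorem: P_6(cos γ) = (4π/13) Σ_m Y*_{lm}(Ω₁) Y_{lm}(Ω₂), m = −6…6:
  [-6]  conj(Y_{6,-6})(Ω₁) = +0.183213+0.302777i ; Y_{6,-6}(Ω₂) = +0.095102+0.462474i ; Δ = -0.122603+0.113526i
  [-5]  conj(Y_{6,-5})(Ω₁) = +0.132073-0.383179i ; Y_{6,-5}(Ω₂) = -0.082750+0.116801i ; Δ = +0.033827+0.047135i
  [-4]  conj(Y_{6,-4})(Ω₁) = -0.022730+0.008628i ; Y_{6,-4}(Ω₂) = +0.319059-0.043404i ; Δ = -0.006878+0.003739i
  [-3]  conj(Y_{6,-3})(Ω₁) = -0.292121-0.164674i ; Y_{6,-3}(Ω₂) = +0.126909+0.103467i ; Δ = -0.020034-0.051124i
  [-2]  conj(Y_{6,-2})(Ω₁) = +0.024004+0.130877i ; Y_{6,-2}(Ω₂) = -0.018888-0.278973i ; Δ = +0.036058-0.009168i
  [-1]  conj(Y_{6,-1})(Ω₁) = -0.185843+0.223028i ; Y_{6,-1}(Ω₂) = +0.116634-0.124798i ; Δ = +0.006158+0.049206i
  [+0]  conj(Y_{6,0})(Ω₁) = +0.159473-0.000000i ; Y_{6,0}(Ω₂) = -0.268260+0.000000i ; Δ = -0.042780+0.000000i
  [+1]  conj(Y_{6,1})(Ω₁) = +0.185843+0.223028i ; Y_{6,1}(Ω₂) = -0.116634-0.124798i ; Δ = +0.006158-0.049206i
  [+2]  conj(Y_{6,2})(Ω₁) = +0.024004-0.130877i ; Y_{6,2}(Ω₂) = -0.018888+0.278973i ; Δ = +0.036058+0.009168i
  [+3]  conj(Y_{6,3})(Ω₁) = +0.292121-0.164674i ; Y_{6,3}(Ω₂) = -0.126909+0.103467i ; Δ = -0.020034+0.051124i
  [+4]  conj(Y_{6,4})(Ω₁) = -0.022730-0.008628i ; Y_{6,4}(Ω₂) = +0.319059+0.043404i ; Δ = -0.006878-0.003739i
  [+5]  conj(Y_{6,5})(Ω₁) = -0.132073-0.383179i ; Y_{6,5}(Ω₂) = +0.082750+0.116801i ; Δ = +0.033827-0.047135i
  [+6]  conj(Y_{6,6})(Ω₁) = +0.183213-0.302777i ; Y_{6,6}(Ω₂) = +0.095102-0.462474i ; Δ = -0.122603-0.113526i
Accumulated sum -0.189726+0.000000i; after 4π/(2l+1) scaling, -0.183397+0.000000i ⇒ P_6 = -0.183397

-0.183397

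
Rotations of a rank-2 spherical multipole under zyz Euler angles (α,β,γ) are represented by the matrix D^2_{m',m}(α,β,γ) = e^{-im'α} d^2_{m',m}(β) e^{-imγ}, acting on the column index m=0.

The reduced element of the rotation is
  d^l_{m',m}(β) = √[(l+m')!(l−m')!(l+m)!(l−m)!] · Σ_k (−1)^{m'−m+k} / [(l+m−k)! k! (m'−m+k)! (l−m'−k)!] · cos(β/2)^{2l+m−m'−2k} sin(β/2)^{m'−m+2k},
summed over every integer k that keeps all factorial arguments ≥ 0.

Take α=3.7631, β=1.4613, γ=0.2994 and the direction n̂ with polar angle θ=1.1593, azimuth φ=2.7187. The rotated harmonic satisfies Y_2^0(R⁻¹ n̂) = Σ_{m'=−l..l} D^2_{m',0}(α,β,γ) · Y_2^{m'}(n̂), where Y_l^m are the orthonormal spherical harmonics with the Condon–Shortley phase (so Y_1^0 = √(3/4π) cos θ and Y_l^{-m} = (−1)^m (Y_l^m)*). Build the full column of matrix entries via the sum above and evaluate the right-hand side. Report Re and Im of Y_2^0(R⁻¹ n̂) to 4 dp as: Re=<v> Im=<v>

Re=-0.0775 Im=0.0000

Need the full column D^2_{m',0} for m'=−2..2 at α=3.7631, β=1.4613, γ=0.2994.
cos(β/2)=0.744741, sin(β/2)=0.667354
d^2_{-2,0}: single k=2 term ⇒ +0.605060;  D = +0.194795+0.572846i
d^2_{-1,0}: k∈[1..2] ⇒ +0.675223 -0.542187 = +0.133036;  D = -0.108158-0.077462i
d^2_{0,0}: k∈[0..2] ⇒ +0.307624 -0.988058 +0.198347 = -0.482088;  D = -0.482088+0.000000i
d^2_{1,0}: k∈[0..1] ⇒ -0.675223 +0.542187 = -0.133036;  D = +0.108158-0.077462i
d^2_{2,0}: single k=0 term ⇒ +0.605060;  D = +0.194795-0.572846i
Y_2^{m'}(θ=1.1593,φ=2.7187) and Σ D·Y over m':
  (+0.1948+0.5728i)·(+0.2152+0.2429i)  (-0.1082-0.0775i)·(-0.2583-0.1162i)  (-0.4821+0.0000i)·(-0.1640+0.0000i)  (+0.1082-0.0775i)·(+0.2583-0.1162i)  (+0.1948-0.5728i)·(+0.2152-0.2429i)
Y_2^0(R⁻¹ n̂) = -0.077491+0.000000i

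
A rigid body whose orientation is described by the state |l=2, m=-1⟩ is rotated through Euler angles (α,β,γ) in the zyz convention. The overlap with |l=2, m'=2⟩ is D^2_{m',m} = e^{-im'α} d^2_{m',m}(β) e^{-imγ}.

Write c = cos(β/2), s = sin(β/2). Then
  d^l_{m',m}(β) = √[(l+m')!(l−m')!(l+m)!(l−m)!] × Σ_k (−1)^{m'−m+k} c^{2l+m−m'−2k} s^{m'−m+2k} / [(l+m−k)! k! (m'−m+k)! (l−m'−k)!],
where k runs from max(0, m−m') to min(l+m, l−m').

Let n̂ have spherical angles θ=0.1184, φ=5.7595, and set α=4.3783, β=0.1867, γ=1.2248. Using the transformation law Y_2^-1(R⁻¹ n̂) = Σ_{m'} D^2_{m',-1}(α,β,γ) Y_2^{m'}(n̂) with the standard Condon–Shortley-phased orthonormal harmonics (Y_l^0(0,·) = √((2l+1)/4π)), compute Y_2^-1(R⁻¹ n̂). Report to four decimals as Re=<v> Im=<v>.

Re=0.0409 Im=-0.1455

Need the full column D^2_{m',-1} for m'=−2..2 at α=4.3783, β=0.1867, γ=1.2248.
cos(β/2)=0.995646, sin(β/2)=0.093214
d^2_{-2,-1}: single k=1 term ⇒ +0.184004;  D = -0.156228-0.097213i
d^2_{-1,-1}: k∈[0..1] ⇒ +0.982698 -0.025840 = +0.956857;  D = +0.743975-0.601729i
d^2_{0,-1}: k∈[0..1] ⇒ -0.225358 +0.001975 = -0.223383;  D = -0.075757-0.210145i
d^2_{1,-1}: k∈[0..1] ⇒ +0.025840 -0.000075 = +0.025765;  D = -0.025763+0.000307i
d^2_{2,-1}: single k=0 term ⇒ -0.001613;  D = -0.000511+0.001530i
Y_2^{m'}(θ=0.1184,φ=5.7595) and Σ D·Y over m':
  (-0.1562-0.0972i)·(+0.0027+0.0047i)  (+0.7440-0.6017i)·(+0.0785+0.0453i)  (-0.0758-0.2101i)·(+0.6176+0.0000i)  (-0.0258+0.0003i)·(-0.0785+0.0453i)  (-0.0005+0.0015i)·(+0.0027-0.0047i)
Y_2^-1(R⁻¹ n̂) = +0.040910-0.145464i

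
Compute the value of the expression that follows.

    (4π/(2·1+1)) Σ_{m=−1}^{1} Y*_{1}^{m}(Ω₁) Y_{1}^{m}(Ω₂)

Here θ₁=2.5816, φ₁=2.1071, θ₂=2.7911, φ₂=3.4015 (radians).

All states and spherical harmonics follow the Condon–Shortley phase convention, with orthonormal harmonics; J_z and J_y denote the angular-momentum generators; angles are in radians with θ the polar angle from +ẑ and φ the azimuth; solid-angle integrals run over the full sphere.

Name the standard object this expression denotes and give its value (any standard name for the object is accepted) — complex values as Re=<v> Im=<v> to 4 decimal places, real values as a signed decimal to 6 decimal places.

This sum is the spherical-harmonic addition theorem: it equals the Legendre polynomial P_l(cos γ) of the angle γ between the two directions.
Expand P_1 via completeness: Σ_{m} conj(Y_{1,m}) at Ω₁ times Y_{1,m} at Ω₂ —
  m=-1: (-0.093772, 0.157754) × (-0.114645, 0.030487) = (0.005941, -0.020944)  (running Σ = (0.005941, -0.020944))
  m=0: (-0.413973, -0.000000) × (-0.458897, 0.000000) = (0.189971, 0.000000)  (running Σ = (0.195912, -0.020944))
  m=1: (0.093772, 0.157754) × (0.114645, 0.030487) = (0.005941, 0.020944)  (running Σ = (0.201853, 0.000000))
Σ over m = (0.201853, 0.000000); ×(4π/3) → (0.845520, 0.000000). Real part: 0.845520

Legendre polynomial (addition theorem), +0.845520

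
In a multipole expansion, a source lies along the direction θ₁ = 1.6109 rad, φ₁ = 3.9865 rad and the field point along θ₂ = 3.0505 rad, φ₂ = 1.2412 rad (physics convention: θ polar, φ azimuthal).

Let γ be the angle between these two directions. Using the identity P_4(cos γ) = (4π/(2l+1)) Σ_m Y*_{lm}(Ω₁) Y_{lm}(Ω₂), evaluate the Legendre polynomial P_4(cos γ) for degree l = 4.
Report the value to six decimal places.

Summing Y*_{l m}(θ₁,φ₁)·Y_{l m}(θ₂,φ₂) over m ∈ [−4, 4]; prefactor 4π/(2·4+1) = 1.396263:
  m=-4: (-0.428673-0.104012i) × (+0.000008+0.000029i) = -0.000000-0.000013i  (running Σ = -0.000000-0.000013i)
  m=-3: (-0.041123+0.028550i) × (+0.000784-0.000516i) = -0.000018+0.000044i  (running Σ = -0.000018+0.000030i)
  m=-2: (+0.039210-0.327891i) × (-0.013002-0.010074i) = -0.003813+0.003868i  (running Σ = -0.003831+0.003899i)
  m=-1: (-0.037600-0.042364i) × (-0.054681+0.159851i) = +0.008828-0.003694i  (running Σ = +0.004997+0.000205i)
  m=0: (+0.312265-0.000000i) × (+0.811523+0.000000i) = +0.253410+0.000000i  (running Σ = +0.258407+0.000205i)
  m=1: (+0.037600-0.042364i) × (+0.054681+0.159851i) = +0.008828+0.003694i  (running Σ = +0.267235+0.003899i)
  m=2: (+0.039210+0.327891i) × (-0.013002+0.010074i) = -0.003813-0.003868i  (running Σ = +0.263422+0.000030i)
  m=3: (+0.041123+0.028550i) × (-0.000784-0.000516i) = -0.000018-0.000044i  (running Σ = +0.263405-0.000013i)
  m=4: (-0.428673+0.104012i) × (+0.000008-0.000029i) = -0.000000+0.000013i  (running Σ = +0.263404-0.000000i)
Σ over m = +0.263404-0.000000i; ×(4π/9) → +0.367782-0.000000i. Real part: 0.367782

0.367782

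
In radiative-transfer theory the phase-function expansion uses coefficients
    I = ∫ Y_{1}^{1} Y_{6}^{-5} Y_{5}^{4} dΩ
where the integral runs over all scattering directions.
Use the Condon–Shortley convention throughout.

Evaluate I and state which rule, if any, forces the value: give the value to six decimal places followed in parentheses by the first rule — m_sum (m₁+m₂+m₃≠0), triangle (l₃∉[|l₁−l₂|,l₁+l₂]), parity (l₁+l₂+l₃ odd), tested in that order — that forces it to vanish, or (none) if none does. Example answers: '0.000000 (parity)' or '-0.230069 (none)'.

Checks pass: Σm=0; 12 even; l₃=5∈[5,7].
(2·1+1)(2·6+1)(2·5+1) = 429
Δ: 2! 0! 10! / 13! → 1/858
sum: t=1:−1/14400 = -1/14400
3j²(1 6 5; 0 0 0) = Δ·Π!·Σ² = 6/143  (sign +1)
sum: t=0:+1/725760 = 1/725760
3j²(1 6 5; 1 -5 4) = Δ·Π!·Σ² = 5/78  (sign -1)
combine: 4πI² = 429·6/143·5/78 = 15/13
take √, sign -1: I = -0.30301841
No selection rule forces the value: the integral is nonzero (none).

-0.303018 (none)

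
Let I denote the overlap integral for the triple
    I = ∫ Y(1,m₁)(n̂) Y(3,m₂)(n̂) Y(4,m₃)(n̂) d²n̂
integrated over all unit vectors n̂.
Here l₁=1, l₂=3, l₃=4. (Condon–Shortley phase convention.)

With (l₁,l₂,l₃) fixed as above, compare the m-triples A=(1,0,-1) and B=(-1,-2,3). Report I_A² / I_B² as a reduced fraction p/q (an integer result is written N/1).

10/21

Shared (l₁,l₂,l₃)=(1,3,4): N and (l;000)² cancel in I_A²/I_B².
A: Δ = 0!·2!·6!/9! = 1/252; Racah Σ t=0..0: t=0:+1/72 = 1/72; ⇒ 3j(1 3 4; 1 0 -1)² = 5/126, sgn -1
B: Δ = 0!·2!·6!/9! = 1/252; Racah Σ t=0..0: t=0:+1/240 = 1/240; ⇒ 3j(1 3 4; -1 -2 3)² = 1/12, sgn -1
I_A²/I_B² = (5/126)/(1/12) = 10/21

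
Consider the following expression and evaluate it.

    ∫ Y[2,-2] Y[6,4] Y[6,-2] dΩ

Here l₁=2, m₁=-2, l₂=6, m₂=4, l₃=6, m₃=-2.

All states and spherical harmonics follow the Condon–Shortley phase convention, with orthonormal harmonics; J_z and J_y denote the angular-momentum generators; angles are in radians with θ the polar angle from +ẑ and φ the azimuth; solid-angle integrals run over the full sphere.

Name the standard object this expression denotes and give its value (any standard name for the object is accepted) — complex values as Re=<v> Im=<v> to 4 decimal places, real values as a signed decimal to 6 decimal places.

This is a Gaunt coefficient — the integral of a triple product of spherical harmonics over the sphere.
Checks pass: Σm=0; 14 even; l₃=6∈[4,8].
(2·2+1)(2·6+1)(2·6+1) = 845
Δ: 2! 2! 10! / 15! → 1/90090
sum: t=0:+1/69120 t=1:−1/14400 t=2:+1/69120 = -7/172800
3j²(2 6 6; 0 0 0) = Δ·Π!·Σ² = 14/715  (sign -1)
sum: t=2:+1/322560 = 1/322560
3j²(2 6 6; -2 4 -2) = Δ·Π!·Σ² = 18/1001  (sign +1)
combine: 4πI² = 845·14/715·18/1001 = 36/121
take √, sign -1: I = -0.15386989

Gaunt coefficient, -0.153870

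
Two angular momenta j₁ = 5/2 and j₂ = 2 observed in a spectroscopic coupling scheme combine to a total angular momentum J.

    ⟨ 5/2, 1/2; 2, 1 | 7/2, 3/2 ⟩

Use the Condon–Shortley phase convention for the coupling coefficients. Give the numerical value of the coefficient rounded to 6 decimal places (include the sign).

√[8·1!4!3!/9! · 3!2!3!1!5!2!] = √(384/7)
  +(−1)^0/∏(0,1,2,3,2,0)! = 1/24  (running 1/24)
  +(−1)^1/∏(1,0,1,2,3,1)! = -1/12  (running -1/24)
⟨..|..⟩ = √(384/7)·(-1/24) = -0.308607

-0.308607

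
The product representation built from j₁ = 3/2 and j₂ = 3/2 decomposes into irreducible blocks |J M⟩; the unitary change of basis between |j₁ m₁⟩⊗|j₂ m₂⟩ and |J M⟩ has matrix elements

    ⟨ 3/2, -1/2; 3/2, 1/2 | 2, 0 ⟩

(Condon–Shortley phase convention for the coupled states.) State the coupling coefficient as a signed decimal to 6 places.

j₁+j₂−J=1  J+j₁−j₂=2  J−j₁+j₂=2  j₁+j₂+J+1=6
(j₁±m₁, j₂±m₂, J±M) = (1,2,2,1,2,2)
P² = 4/9
sum k=0..1:
  [0] +1/4 = 1/4
  [1] −1/1 = -1
S = -3/4
C² = P²·S² = 1/4 ; C = -0.500000

-0.500000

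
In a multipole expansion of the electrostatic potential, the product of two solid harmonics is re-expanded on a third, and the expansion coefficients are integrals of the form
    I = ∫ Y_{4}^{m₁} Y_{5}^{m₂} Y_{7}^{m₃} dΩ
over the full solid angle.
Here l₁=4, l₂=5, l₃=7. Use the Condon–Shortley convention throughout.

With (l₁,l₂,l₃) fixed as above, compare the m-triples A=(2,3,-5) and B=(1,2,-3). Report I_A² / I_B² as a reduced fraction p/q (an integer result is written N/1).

30899/22188

l's match ⇒ only the (l;m) 3-j factors differ between A and B.
A: triangle coeff Δ(4,5,7) = 1/6126120; Σ_t [0,2]: t=0:+1/3870720 t=1:−1/604800 t=2:+1/2073600 = -53/58060800; (3j)²=2809/185640 [(4 5 7; 2 3 -5)], sign=-1
B: triangle coeff Δ(4,5,7) = 1/6126120; Σ_t [0,2]: t=0:+1/362880 t=1:−1/69120 t=2:+1/172800 = -43/7257600; (3j)²=1849/170170 [(4 5 7; 1 2 -3)], sign=-1
I_A²/I_B² = (2809/185640)/(1849/170170) = 30899/22188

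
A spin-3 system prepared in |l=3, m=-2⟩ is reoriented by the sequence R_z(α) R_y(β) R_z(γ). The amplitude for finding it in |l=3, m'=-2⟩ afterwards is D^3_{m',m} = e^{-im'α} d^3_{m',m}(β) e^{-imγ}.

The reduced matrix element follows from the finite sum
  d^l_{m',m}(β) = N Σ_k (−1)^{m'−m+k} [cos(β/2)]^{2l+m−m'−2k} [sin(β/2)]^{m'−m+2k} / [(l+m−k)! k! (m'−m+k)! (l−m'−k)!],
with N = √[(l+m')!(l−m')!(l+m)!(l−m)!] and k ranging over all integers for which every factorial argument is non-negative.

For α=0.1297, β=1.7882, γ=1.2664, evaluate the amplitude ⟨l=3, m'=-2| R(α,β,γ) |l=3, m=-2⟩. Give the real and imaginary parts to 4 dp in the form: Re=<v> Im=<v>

Split into d^3_{-2,-2}(β=1.7882) × two z-phases.
Half-angle: c=0.626221, s=0.779646. N=√(1·120·1·120)=120.000000
k∈{0,1} keeps every argument non-negative
  k=0: (−1)^0·120.0000/(120)·0.6262^6·0.7796^0 = +0.060307
  k=1: (−1)^1·120.0000/(24)·0.6262^4·0.7796^2 = -0.467385
d^3_{-2,-2}(1.7882) = +0.060307 -0.467385 = -0.407078
D = (+0.966544+0.256501i)·(-0.407078)·(-0.820339+0.571877i) = +0.382483-0.139354i

Re=0.3825 Im=-0.1394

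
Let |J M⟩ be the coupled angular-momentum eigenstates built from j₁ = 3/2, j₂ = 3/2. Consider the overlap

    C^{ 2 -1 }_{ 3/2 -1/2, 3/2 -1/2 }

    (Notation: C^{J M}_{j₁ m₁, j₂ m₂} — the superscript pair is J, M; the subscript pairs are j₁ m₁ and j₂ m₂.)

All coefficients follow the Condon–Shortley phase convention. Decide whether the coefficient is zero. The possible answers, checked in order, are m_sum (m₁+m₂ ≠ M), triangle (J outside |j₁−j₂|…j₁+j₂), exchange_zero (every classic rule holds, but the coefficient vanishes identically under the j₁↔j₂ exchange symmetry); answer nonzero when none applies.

exchange_zero

m-sum: m₁+m₂ = -1/2+(-1/2) = -1, M = -1  ✓
triangle: |j₁−j₂| = 0 ≤ J = 2 ≤ j₁+j₂ = 3  ✓
exchange: j₁=j₂ and m₁=m₂, and (−1)^(j₁+j₂−J) = (−1)^1 = −1 forces ⟨j₁m₁;j₂m₂|JM⟩ = −⟨j₂m₂;j₁m₁|JM⟩ = −⟨j₁m₁;j₂m₂|JM⟩ ⇒ the coefficient vanishes identically
Racah sum check: Σ_k collapses to 0 ⇒ CG = 0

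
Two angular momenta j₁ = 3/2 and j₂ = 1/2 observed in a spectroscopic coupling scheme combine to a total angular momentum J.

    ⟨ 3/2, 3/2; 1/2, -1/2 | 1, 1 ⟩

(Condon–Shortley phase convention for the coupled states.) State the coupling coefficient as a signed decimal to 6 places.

+√(3/4) = +0.866025

j₁+j₂−J=1  J+j₁−j₂=2  J−j₁+j₂=0  j₁+j₂+J+1=4
(j₁±m₁, j₂±m₂, J±M) = (3,0,0,1,2,0)
P² = 3
sum k=0..0:
  [0] +1/2 = 1/2
S = 1/2
C² = P²·S² = 3/4 ; C = +0.866025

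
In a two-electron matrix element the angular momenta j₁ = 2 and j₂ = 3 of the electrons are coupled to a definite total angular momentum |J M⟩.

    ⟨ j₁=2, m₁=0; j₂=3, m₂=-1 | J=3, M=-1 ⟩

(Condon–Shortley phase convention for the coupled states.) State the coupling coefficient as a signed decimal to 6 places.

triangle: 2!*2!*4!/9! = 96/362880
(j±m)!: 2!*2!*2!*4!*2!*4! = 9216
prefactor² = (2J+1)*Δ*N² = 256/15
  k=0: +1/(0!*2!*2!*2!*0!*2!) = 1/16
  k=1: −1/(1!*1!*1!*1!*1!*3!) = -1/6
  k=2: +1/(2!*0!*0!*0!*2!*4!) = 1/96
Σ = -3/32  ⇒  CG² = 256/15*(-3/32)² = 3/20
CG = −√(3/20) = -0.387298

−√(3/20) ≈ -0.387298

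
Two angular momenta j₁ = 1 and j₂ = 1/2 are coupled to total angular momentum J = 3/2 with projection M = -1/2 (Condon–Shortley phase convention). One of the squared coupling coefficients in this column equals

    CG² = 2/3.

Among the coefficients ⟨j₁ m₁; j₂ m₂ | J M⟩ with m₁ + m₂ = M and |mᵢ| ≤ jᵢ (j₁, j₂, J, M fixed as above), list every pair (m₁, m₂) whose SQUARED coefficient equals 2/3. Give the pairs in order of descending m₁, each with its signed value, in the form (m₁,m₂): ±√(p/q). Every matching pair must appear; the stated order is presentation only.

Admissible pairs with m₁+m₂ = M = -1/2: (-1,1/2), (0,-1/2)
  (m₁,m₂)=(0,-1/2): CG² = 2/3, CG = +√(2/3)   ← matches the target
  (m₁,m₂)=(-1,1/2): CG² = 1/3, CG = +√(1/3)
Pairs with CG² = 2/3: (0,-1/2): +√(2/3)

(0,-1/2): +√(2/3)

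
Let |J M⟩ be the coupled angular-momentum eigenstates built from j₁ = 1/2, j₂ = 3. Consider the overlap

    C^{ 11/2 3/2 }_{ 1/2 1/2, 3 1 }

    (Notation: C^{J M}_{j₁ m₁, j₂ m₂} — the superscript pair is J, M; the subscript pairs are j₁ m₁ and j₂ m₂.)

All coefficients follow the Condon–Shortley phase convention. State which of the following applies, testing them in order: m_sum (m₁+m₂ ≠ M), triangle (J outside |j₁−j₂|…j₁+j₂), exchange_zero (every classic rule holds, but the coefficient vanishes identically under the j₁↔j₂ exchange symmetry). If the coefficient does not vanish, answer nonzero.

m-sum: m₁+m₂ = 1/2+1 = 3/2, M = 3/2  ✓
triangle: need |j₁−j₂| ≤ J ≤ j₁+j₂, i.e. J ∈ [5/2, 7/2]; J = 11/2 is outside ✗ ⇒ coefficient is 0

triangle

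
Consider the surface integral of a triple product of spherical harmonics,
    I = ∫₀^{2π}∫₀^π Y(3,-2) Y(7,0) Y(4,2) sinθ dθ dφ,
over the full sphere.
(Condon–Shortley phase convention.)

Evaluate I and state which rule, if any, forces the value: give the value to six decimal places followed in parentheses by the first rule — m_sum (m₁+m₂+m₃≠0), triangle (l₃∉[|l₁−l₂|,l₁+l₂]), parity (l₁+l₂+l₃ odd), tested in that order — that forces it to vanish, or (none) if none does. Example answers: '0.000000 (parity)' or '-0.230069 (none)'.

0.081694 (none)

Rules hold: Σm=0, L=14 even, 4≤4≤10.
N = 7·15·9 = 945
Δ = 6!·0!·8!/15! = 1/45045
Racah Σ t=3..3: t=3:−1/20736 = -1/20736
⇒ 3j(3 7 4; 0 0 0)² = 35/1287, sgn -1
Racah Σ t=5..5: t=5:−1/172800 = -1/172800
⇒ 3j(3 7 4; -2 0 2)² = 7/2145, sgn -1
4πI² = N·(3j₀)²·(3jₘ)² = 1715/20449
I = +1·√(0.0838672/4π) = 0.08169418
No selection rule forces the value: the integral is nonzero (none).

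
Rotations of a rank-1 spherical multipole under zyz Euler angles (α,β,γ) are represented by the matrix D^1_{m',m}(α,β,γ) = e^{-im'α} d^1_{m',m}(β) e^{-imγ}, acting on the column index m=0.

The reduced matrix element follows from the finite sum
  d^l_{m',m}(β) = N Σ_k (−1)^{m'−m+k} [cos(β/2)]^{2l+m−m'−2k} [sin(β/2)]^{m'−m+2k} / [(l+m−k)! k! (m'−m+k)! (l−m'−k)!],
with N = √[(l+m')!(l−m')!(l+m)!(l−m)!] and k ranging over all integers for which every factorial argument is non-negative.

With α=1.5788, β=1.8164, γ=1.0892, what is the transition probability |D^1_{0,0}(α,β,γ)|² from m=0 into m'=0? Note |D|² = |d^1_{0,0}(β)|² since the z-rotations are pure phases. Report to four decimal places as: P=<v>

P=0.0591

D^1_{0,0}(1.5788,1.8164,1.0892) = e^{-i·0·1.5788}·d^1_{0,0}(1.8164)·e^{-i·0·1.0892}. Compute d first:
c=cos(1.816400/2)=0.615166, s=sin(1.816400/2)=0.788398; N=√[1·1·1·1]=1.000000
k: max(0,(0)−(0))=0 … min(1+(0),1−(0))=1
  k=0: (−1)^0·1.0000/(1)·0.6152^2·0.7884^0 = +0.378429
  k=1: (−1)^1·1.0000/(1)·0.6152^0·0.7884^2 = -0.621571
d^1_{0,0}(1.8164) = +0.378429 -0.621571 = -0.243142
|D^1_{0,0}|² = |d^1_{0,0}(β)|² = (-0.243142)² = 0.059118 (the z-rotation phases have unit modulus)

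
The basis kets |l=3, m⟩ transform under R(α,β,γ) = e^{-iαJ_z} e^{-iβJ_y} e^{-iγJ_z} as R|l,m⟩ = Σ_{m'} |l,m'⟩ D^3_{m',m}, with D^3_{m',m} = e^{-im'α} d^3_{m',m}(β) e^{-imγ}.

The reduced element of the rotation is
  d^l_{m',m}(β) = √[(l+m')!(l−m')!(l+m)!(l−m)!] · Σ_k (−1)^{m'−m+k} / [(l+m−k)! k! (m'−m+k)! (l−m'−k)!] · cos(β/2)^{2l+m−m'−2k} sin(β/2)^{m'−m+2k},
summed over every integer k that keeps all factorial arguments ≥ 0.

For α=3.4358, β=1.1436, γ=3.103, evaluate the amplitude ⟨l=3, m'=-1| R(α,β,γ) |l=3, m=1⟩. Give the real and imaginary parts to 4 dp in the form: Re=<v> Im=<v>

Split into d^3_{-1,1}(β=1.1436) × two z-phases.
With c≡cos(β/2)=0.840928 and s≡sin(β/2)=0.541147, N=[2·24·24·2]^{1/2}=48.000000
Admissible k: 2..4 (factorial args all ≥0)
  k=2: (−1)^0·48.0000/(8)·0.8409^4·0.5411^2 = +0.878652
  k=3: (−1)^1·48.0000/(6)·0.8409^2·0.5411^4 = -0.485141
  k=4: (−1)^2·48.0000/(48)·0.8409^0·0.5411^6 = +0.025112
d^3_{-1,1}(1.1436) = +0.878652 -0.485141 +0.025112 = +0.418624
Attach z-rotation phases: D = e^{-i(-1)(3.4358)}·(+0.418624)·e^{-i(1)(3.1030)} = +0.395655+0.136761i

Re=0.3957 Im=0.1368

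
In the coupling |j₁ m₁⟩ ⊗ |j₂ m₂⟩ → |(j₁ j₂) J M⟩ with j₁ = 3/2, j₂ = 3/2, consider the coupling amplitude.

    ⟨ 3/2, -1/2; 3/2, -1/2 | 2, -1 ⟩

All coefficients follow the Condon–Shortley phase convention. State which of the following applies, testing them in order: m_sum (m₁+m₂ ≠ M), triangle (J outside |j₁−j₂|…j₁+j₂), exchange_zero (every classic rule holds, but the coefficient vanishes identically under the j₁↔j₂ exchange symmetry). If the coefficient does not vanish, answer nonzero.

exchange_zero

m-sum: m₁+m₂ = -1/2+(-1/2) = -1, M = -1  ✓
triangle: |j₁−j₂| = 0 ≤ J = 2 ≤ j₁+j₂ = 3  ✓
exchange: j₁=j₂ and m₁=m₂, and (−1)^(j₁+j₂−J) = (−1)^1 = −1 forces ⟨j₁m₁;j₂m₂|JM⟩ = −⟨j₂m₂;j₁m₁|JM⟩ = −⟨j₁m₁;j₂m₂|JM⟩ ⇒ the coefficient vanishes identically
Racah sum check: Σ_k collapses to 0 ⇒ CG = 0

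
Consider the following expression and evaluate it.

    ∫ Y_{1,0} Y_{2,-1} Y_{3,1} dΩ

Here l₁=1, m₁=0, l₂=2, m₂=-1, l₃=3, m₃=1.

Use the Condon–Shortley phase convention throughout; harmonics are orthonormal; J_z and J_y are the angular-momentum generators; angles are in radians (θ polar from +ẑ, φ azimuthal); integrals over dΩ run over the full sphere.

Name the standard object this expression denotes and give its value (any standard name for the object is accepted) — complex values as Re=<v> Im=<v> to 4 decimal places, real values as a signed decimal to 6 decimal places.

This is a Gaunt coefficient — the integral of a triple product of spherical harmonics over the sphere.
m-sum 0 ✓  L=6 even ✓  1≤3≤3 ✓
Π(2lᵢ+1) = 3×5×7 = 105
triangle coeff Δ(1,2,3) = 1/105
Σ_t [0,0]: t=0:+1/4 = 1/4
(3j)²=3/35 [(1 2 3; 0 0 0)], sign=-1
Σ_t [0,0]: t=0:+1/6 = 1/6
(3j)²=8/105 [(1 2 3; 0 -1 1)], sign=+1
⇒ 4πI² = 24/35
I = (-1)√(24/35/(4π)) = -0.23359668

Gaunt coefficient, -0.233597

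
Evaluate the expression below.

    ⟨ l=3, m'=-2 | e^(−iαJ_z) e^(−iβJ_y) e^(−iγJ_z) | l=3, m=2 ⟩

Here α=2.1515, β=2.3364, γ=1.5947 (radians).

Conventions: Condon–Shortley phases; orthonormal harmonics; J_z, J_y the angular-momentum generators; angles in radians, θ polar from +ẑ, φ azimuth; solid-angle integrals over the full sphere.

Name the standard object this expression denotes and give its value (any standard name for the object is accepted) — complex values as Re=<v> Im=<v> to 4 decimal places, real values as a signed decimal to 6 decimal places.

This is a Wigner D-matrix element — the rotation-matrix element ⟨l m'| R(α,β,γ) |l m⟩ in the angular-momentum basis.
D^3_{-2,2}(2.1515,2.3364,1.5947) = e^{-i·-2·2.1515}·d^3_{-2,2}(2.3364)·e^{-i·2·1.5947}. Compute d first:
With c≡cos(β/2)=0.391808 and s≡sin(β/2)=0.920047, N=[1·120·120·1]^{1/2}=120.000000
k∈{4,5} keeps every argument non-negative
  k=4: (−1)^0·120.0000/(24)·0.3918^2·0.9200^4 = +0.549993
  k=5: (−1)^1·120.0000/(120)·0.3918^0·0.9200^6 = -0.606540
d^3_{-2,2}(2.3364) = +0.549993 -0.606540 = -0.056547
D = (-0.398049-0.917364i)·(-0.056547)·(-0.998857+0.047789i) = -0.024962-0.050739i

Wigner D-matrix element, Re=-0.0250 Im=-0.0507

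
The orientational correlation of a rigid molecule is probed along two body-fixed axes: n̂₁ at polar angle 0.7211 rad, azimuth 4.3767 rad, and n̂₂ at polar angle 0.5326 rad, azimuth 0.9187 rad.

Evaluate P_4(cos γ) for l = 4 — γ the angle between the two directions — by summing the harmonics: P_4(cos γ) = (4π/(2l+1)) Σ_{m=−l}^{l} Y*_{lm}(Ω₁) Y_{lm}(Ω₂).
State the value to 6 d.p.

0.021368

Expand P_4 via completeness: Σ_{m} conj(Y_{4,m}) at Ω₁ times Y_{4,m} at Ω₂ —
  m=-4: Y*=+0.019007-0.081900i  Y=-0.025335+0.014954i  product +0.000743+0.002359i
  m=-3: Y*=+0.228676+0.144559i  Y=-0.130814-0.053084i  product -0.022240-0.031049i
  m=-2: Y*=-0.336656+0.267473i  Y=-0.095329-0.349057i  product +0.125457+0.092014i
  m=-1: Y*=-0.073326-0.210166i  Y=+0.275684-0.361071i  product -0.096100-0.031464i
  m=+0: Y*=-0.294665-0.000000i  Y=+0.001413+0.000000i  product -0.000416-0.000000i
  m=+1: Y*=+0.073326-0.210166i  Y=-0.275684-0.361071i  product -0.096100+0.031464i
  m=+2: Y*=-0.336656-0.267473i  Y=-0.095329+0.349057i  product +0.125457-0.092014i
  m=+3: Y*=-0.228676+0.144559i  Y=+0.130814-0.053084i  product -0.022240+0.031049i
  m=+4: Y*=+0.019007+0.081900i  Y=-0.025335-0.014954i  product +0.000743-0.002359i
Σ over m = +0.015303-0.000000i; ×(4π/9) → +0.021368-0.000000i. Real part: 0.021368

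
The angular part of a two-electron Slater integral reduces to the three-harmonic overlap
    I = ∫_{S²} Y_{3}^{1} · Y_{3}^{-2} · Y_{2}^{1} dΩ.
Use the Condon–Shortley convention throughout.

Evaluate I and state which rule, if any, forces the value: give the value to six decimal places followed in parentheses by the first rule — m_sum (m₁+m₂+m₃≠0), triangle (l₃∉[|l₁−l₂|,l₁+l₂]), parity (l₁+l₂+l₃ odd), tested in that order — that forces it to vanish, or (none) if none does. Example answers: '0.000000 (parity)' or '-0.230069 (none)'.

Checks pass: Σm=0; 8 even; l₃=2∈[0,6].
(2·3+1)(2·3+1)(2·2+1) = 245
Δ: 4! 2! 2! / 9! → 1/3780
sum: t=1:−1/24 t=2:+1/4 t=3:−1/24 = 1/6
3j²(3 3 2; 0 0 0) = Δ·Π!·Σ² = 4/105  (sign +1)
sum: t=0:+1/48 t=1:−1/12 = -1/16
3j²(3 3 2; 1 -2 1) = Δ·Π!·Σ² = 1/28  (sign +1)
combine: 4πI² = 245·4/105·1/28 = 1/3
take √, sign +1: I = 0.16286750
No selection rule forces the value: the integral is nonzero (none).

0.162868 (none)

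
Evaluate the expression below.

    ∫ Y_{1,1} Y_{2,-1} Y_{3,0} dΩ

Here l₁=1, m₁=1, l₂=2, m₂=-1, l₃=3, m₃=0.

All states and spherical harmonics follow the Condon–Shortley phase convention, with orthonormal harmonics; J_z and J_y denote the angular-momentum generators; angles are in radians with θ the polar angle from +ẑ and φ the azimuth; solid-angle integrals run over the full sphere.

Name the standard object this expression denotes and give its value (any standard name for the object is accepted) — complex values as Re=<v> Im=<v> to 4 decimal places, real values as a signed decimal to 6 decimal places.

This is a Gaunt coefficient — the integral of a triple product of spherical harmonics over the sphere.
Checks pass: Σm=0; 6 even; l₃=3∈[1,3].
(2·1+1)(2·2+1)(2·3+1) = 105
Δ: 0! 2! 4! / 7! → 1/105
sum: t=0:+1/4 = 1/4
3j²(1 2 3; 0 0 0) = Δ·Π!·Σ² = 3/35  (sign -1)
sum: t=0:+1/12 = 1/12
3j²(1 2 3; 1 -1 0) = Δ·Π!·Σ² = 1/35  (sign -1)
combine: 4πI² = 105·3/35·1/35 = 9/35
take √, sign +1: I = 0.14304817

Gaunt coefficient, +0.143048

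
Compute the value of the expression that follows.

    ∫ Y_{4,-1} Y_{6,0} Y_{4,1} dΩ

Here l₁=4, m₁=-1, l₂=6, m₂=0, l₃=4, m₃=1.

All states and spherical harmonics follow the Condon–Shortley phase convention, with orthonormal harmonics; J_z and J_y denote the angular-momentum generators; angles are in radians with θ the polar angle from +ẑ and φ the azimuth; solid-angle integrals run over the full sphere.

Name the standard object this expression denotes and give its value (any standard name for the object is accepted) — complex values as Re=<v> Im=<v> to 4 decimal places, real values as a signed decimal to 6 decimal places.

This is a Gaunt coefficient — the integral of a triple product of spherical harmonics over the sphere.
Checks pass: Σm=0; 14 even; l₃=4∈[2,10].
(2·4+1)(2·6+1)(2·4+1) = 1053
Δ: 6! 2! 6! / 15! → 1/1261260
sum: t=2:+1/4608 t=3:−1/1296 t=4:+1/4608 = -7/20736
3j²(4 6 4; 0 0 0) = Δ·Π!·Σ² = 20/1287  (sign -1)
sum: t=3:−1/2592 t=4:+1/2304 t=5:−1/28800 = 7/518400
3j²(4 6 4; -1 0 1) = Δ·Π!·Σ² = 1/25740  (sign -1)
combine: 4πI² = 1053·20/1287·1/25740 = 1/1573
take √, sign +1: I = 0.00711264

Gaunt coefficient, +0.007113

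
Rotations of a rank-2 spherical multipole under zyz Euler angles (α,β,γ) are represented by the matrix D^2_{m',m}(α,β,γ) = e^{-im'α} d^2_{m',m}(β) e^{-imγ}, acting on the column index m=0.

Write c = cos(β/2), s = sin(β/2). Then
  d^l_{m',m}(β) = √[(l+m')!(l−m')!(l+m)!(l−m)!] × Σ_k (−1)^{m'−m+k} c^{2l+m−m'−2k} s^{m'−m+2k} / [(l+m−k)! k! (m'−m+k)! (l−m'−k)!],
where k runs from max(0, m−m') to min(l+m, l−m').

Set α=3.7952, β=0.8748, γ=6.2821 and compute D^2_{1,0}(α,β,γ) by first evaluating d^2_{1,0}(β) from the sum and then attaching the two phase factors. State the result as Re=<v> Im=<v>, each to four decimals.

First d^2_{1,0}(β=0.8748), then the phase factors e^{-i(1)α} and e^{-i(0)γ}:
Half-angle: c=0.905856, s=0.423586. N=√(6·1·2·2)=4.898979
The bounds max(0,m−m')=0 and min(l+m,l−m')=1 give 2 terms
  k=0: (−1)^1·4.8990/(2)·0.9059^3·0.4236^1 = -0.771249
  k=1: (−1)^2·4.8990/(2)·0.9059^1·0.4236^3 = +0.168639
d^2_{1,0}(0.8748) = -0.771249 +0.168639 = -0.602609
Phases: e^{-i·(1)·3.7952}=-0.793896+0.608054i, e^{-i·(0)·6.2821}=+1.000000+0.000000i ⇒ D=+0.478409-0.366419i

Re=0.4784 Im=-0.3664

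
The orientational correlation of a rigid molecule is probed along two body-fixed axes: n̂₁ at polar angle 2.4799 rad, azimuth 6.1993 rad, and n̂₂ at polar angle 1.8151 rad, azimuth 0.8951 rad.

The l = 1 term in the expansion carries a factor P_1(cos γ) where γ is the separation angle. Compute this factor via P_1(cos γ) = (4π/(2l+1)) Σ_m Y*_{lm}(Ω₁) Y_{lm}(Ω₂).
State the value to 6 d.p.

0.523436

Addition theorem: P_1(cos γ) = (4π/3) Σ_m Y*_{lm}(Ω₁) Y_{lm}(Ω₂), m = −1…1:
  term(m=-1) = 0.03970 - 0.05906j   from Y*(Ω₁)=0.21154 - 0.01779j, Y(Ω₂)=0.20967 - 0.26157j
  term(m=+0) = 0.04556 + 0.00000j   from Y*(Ω₁)=-0.38548 + 0.00000j, Y(Ω₂)=-0.11818 + 0.00000j
  term(m=+1) = 0.03970 + 0.05906j   from Y*(Ω₁)=-0.21154 - 0.01779j, Y(Ω₂)=-0.20967 - 0.26157j
Total Σ_m = 0.12496 + 0.00000j. Multiply by 4.188790: 0.52344 + 0.00000j. P_1(cos γ) = 0.523436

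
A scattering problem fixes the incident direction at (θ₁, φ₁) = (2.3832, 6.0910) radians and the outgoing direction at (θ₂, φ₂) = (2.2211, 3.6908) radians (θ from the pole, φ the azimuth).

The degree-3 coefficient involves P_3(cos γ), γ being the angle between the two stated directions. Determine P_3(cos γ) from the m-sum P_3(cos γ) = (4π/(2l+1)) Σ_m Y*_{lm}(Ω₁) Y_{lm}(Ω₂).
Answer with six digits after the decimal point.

-0.053576

Term-by-term m-sum for l=3 (normalisation 4π/7 = 1.795196):
  m=-3: (0.11379 - 0.07399j) × (0.01614 + 0.20973j) = 0.01736 + 0.02267j  (running Σ = 0.01736 + 0.02267j)
  m=-2: (-0.32532 + 0.13159j) × (-0.17834 + 0.34902j) = 0.01209 - 0.13701j  (running Σ = 0.02944 - 0.11434j)
  m=-1: (0.35671 - 0.06941j) × (-0.18269 + 0.11181j) = -0.05741 + 0.05256j  (running Σ = -0.02796 - 0.06178j)
  m=0: (0.09889 + 0.00000j) × (0.26373 + 0.00000j) = 0.02608 + 0.00000j  (running Σ = -0.00188 - 0.06178j)
  m=1: (-0.35671 - 0.06941j) × (0.18269 + 0.11181j) = -0.05741 - 0.05256j  (running Σ = -0.05929 - 0.11434j)
  m=2: (-0.32532 - 0.13159j) × (-0.17834 - 0.34902j) = 0.01209 + 0.13701j  (running Σ = -0.04720 + 0.02267j)
  m=3: (-0.11379 - 0.07399j) × (-0.01614 + 0.20973j) = 0.01736 - 0.02267j  (running Σ = -0.02984 - 0.00000j)
Total Σ_m = -0.02984 - 0.00000j. Multiply by 1.795196: -0.05358 - 0.00000j. P_3(cos γ) = -0.053576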